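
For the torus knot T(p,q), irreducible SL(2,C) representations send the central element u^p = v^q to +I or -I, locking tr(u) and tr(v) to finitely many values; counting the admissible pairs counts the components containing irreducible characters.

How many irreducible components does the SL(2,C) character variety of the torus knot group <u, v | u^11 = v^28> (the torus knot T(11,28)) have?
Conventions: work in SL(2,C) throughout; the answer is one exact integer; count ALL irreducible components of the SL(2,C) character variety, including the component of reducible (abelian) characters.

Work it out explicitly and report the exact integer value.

For T(11,28): irreducibility forces the central element u^11 = v^28 to one of +I, -I.
This locks tr(u) to 2*cos(pi*alpha/11), alpha in 1..10, and tr(v) to 2*cos(pi*beta/28), beta in 1..27, on each component of irreducible characters.
Consistency of u^11 = (-1)^alpha I with v^28 = (-1)^beta I forces alpha = beta (mod 2).
Enumerate parity-matched pairs: 5*14 odd-odd plus 5*13 even-even gives 135.
components with irreducible characters: 135; plus the single component of reducible (abelian) characters: total 136.

136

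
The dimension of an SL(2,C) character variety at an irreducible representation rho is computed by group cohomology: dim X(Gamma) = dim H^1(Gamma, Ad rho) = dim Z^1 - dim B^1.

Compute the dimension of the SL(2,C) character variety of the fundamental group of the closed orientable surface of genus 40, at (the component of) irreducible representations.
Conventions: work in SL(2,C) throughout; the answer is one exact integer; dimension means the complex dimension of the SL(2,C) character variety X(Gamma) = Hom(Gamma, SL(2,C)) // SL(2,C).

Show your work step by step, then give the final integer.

234

The genus-40 surface group: 2g = 80 generators, one relator prod [a_i, b_i].
A cocycle assigns one sl_2 vector per generator subject to the relator condition d_2(z) = 0: dim of the unconstrained space is 3*2g = 240.
At an irreducible rho, H^2 = coker(d_2) vanishes (Poincare duality: H^2 is dual to H^0 = invariants = 0), so d_2 is surjective onto sl_2 and dim Z^1 = 240 - 3 = 237.
As always at irreducible rho, dim B^1 = 3.
Hence dim X = 237 - 3 = 234.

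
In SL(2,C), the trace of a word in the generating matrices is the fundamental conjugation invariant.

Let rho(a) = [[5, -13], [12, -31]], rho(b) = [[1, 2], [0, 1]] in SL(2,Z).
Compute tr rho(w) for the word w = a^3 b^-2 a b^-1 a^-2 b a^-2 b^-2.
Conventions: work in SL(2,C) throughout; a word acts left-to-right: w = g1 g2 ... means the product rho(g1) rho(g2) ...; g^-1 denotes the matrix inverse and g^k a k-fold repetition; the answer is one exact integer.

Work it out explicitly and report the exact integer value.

-1942948412926

rho(a) = [[5, -13], [12, -31]]
... * rho(a) = [[5, -13], [12, -31]]  ->  [[-131, 338], [-312, 805]]
... * rho(a) = [[5, -13], [12, -31]]  ->  [[3401, -8775], [8100, -20899]]
... * rho(b^-1) = [[1, -2], [0, 1]]  ->  [[3401, -15577], [8100, -37099]]
... * rho(b^-1) = [[1, -2], [0, 1]]  ->  [[3401, -22379], [8100, -53299]]
... * rho(a) = [[5, -13], [12, -31]]  ->  [[-251543, 649536], [-599088, 1546969]]
... * rho(b^-1) = [[1, -2], [0, 1]]  ->  [[-251543, 1152622], [-599088, 2745145]]
... * rho(a^-1) = [[-31, 13], [-12, 5]]  ->  [[-6033631, 2493051], [-14370012, 5937581]]
... * rho(a^-1) = [[-31, 13], [-12, 5]]  ->  [[157125949, -65971948], [374219400, -157122251]]
... * rho(b) = [[1, 2], [0, 1]]  ->  [[157125949, 248279950], [374219400, 591316549]]
... * rho(a^-1) = [[-31, 13], [-12, 5]]  ->  [[-7850263819, 3284037087], [-18696599988, 7821434945]]
... * rho(a^-1) = [[-31, 13], [-12, 5]]  ->  [[203949733345, -85633244212], [485737380288, -203948625119]]
... * rho(b^-1) = [[1, -2], [0, 1]]  ->  [[203949733345, -493532710902], [485737380288, -1175423385695]]
... * rho(b^-1) = [[1, -2], [0, 1]]  ->  [[203949733345, -901432177592], [485737380288, -2146898146271]]
tr = 203949733345 + -2146898146271 = -1942948412926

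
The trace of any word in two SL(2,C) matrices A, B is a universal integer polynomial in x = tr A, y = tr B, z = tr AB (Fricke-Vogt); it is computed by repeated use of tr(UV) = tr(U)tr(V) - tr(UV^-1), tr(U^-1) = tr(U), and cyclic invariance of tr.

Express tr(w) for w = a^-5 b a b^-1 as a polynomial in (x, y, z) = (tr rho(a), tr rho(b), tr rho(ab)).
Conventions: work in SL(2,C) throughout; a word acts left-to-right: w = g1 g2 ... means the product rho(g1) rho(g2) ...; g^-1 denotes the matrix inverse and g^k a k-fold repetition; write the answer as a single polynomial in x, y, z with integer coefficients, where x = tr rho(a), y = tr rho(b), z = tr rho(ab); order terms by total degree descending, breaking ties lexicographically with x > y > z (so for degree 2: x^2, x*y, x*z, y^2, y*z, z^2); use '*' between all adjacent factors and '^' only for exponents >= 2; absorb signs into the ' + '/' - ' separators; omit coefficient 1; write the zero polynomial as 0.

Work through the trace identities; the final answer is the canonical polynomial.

-x^5*y*z + x^6 + x^4*y^2 + x^4*z^2 + 3*x^3*y*z - 6*x^4 - 3*x^2*y^2 - 3*x^2*z^2 - x*y*z + 9*x^2 + y^2 + z^2 - 2

use: trace(a^-1 b) = trace(b) * trace(a) - trace(b a)   [inverse elimination on a] = x*y - z
trace(a^-2 b) = trace(a^-1 b) * trace(a) - trace(a^-1 b a)   [inverse elimination on a] = x^2*y - x*z - y
trace(b a b) = trace(b) * trace(a b) - trace(a)   [square of b] = y*z - x
apply: trace(b a b a) = trace(b a) * trace(b a) - trace(1)   [split at a repeated b] = z^2 - 2
trace(a^-1 b a b) = trace(b a b) * trace(a) - trace(b a b a)   [inverse elimination on a] = x*y*z - x^2 - z^2 + 2
trace(b a b a^-2) = trace(a^-1 b a b) * trace(a) - trace(a^-1 b a b a)   [inverse elimination on a] = x^2*y*z - x^3 - x*z^2 - y*z + 3*x
trace(a^-3 b a b) = trace(b a b a^-2) * trace(a) - trace(b a b a^-1)   [inverse elimination on a] = x^3*y*z - x^4 - x^2*z^2 - 2*x*y*z + 4*x^2 + z^2 - 2
trace(a^-3 b a b^-1) = trace(a^-3 b a) * trace(b) - trace(a^-3 b a b)   [inverse elimination on b] = -x^3*y*z + x^4 + x^2*y^2 + x^2*z^2 + x*y*z - 4*x^2 - y^2 - z^2 + 2
trace(b a b^-1 a^-1) = trace(a^-1 b a) * trace(b) - trace(a^-1 b a b)   [inverse elimination on b] = -x*y*z + x^2 + y^2 + z^2 - 2
apply: trace(a^-2 b a b^-1) = trace(b a b^-1 a^-1) * trace(a) - trace(b a b^-1)   [inverse elimination on a] = -x^2*y*z + x^3 + x*y^2 + x*z^2 - 3*x
use: trace(b a b^-1 a^-4) = trace(a^-3 b a b^-1) * trace(a) - trace(a^-3 b a b^-1 a)   [inverse elimination on a] = -x^4*y*z + x^5 + x^3*y^2 + x^3*z^2 + 2*x^2*y*z - 5*x^3 - 2*x*y^2 - 2*x*z^2 + 5*x
trace(a^-5 b a b^-1) = trace(b a b^-1 a^-4) * trace(a) - trace(b a b^-1 a^-3)   [inverse elimination on a] = -x^5*y*z + x^6 + x^4*y^2 + x^4*z^2 + 3*x^3*y*z - 6*x^4 - 3*x^2*y^2 - 3*x^2*z^2 - x*y*z + 9*x^2 + y^2 + z^2 - 2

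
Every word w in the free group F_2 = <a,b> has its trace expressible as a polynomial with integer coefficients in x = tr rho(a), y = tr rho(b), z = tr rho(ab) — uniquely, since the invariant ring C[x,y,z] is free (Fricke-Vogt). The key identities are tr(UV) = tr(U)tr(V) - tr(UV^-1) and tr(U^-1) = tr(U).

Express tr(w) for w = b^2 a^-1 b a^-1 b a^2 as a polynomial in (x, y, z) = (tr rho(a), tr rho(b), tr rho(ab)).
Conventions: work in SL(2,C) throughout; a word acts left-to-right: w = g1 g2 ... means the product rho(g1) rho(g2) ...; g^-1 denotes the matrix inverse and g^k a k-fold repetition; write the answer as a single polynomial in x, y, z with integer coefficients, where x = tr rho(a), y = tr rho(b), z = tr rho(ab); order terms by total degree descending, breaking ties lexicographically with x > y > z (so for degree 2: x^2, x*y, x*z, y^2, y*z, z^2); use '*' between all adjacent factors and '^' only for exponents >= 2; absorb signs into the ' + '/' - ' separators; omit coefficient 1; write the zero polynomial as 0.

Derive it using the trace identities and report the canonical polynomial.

x^3*y^3*z - x^4*y^2 - x^2*y^4 - 2*x^2*y^2*z^2 + x^3*y*z + 2*x*y^3*z + x*y*z^3 + 3*x^2*y^2 - y^2*z^2 - 5*x*y*z + x^2 + y^2 + z^2 - 2

so trace(b a b) = trace(b) * trace(a b) - trace(a) = y*z - x
reduce: trace(b^3 a) = trace(b) * trace(b a b) - trace(b a) = y^2*z - x*y - z
reduce: trace(b^2) = trace(b) * trace(b) - trace(1) = y^2 - 2
trace(b^3) = trace(b) * trace(b^2) - trace(b) = y^3 - 3*y
reduce: trace(b a^2 b^2) = trace(a) * trace(b^3 a) - trace(b^3) = x*y^2*z - x^2*y - y^3 - x*z + 3*y
trace(b a^2 b) = trace(a) * trace(b^2 a) - trace(b^2) = x*y*z - x^2 - y^2 + 2
so trace(b^2 a^2 b^2) = trace(b) * trace(b a^2 b^2) - trace(b a^2 b) = x*y^3*z - x^2*y^2 - y^4 - 2*x*y*z + x^2 + 4*y^2 - 2
trace(a b a b) = trace(a b) * trace(a b) - trace(1) = z^2 - 2
so trace(a b a) = trace(a) * trace(b a) - trace(b) = x*z - y
reduce: trace(b^2 a b a) = trace(b) * trace(a b a b) - trace(a b a) = y*z^2 - x*z - y
reduce: trace(a^2 b^2 a b) = trace(a) * trace(b^2 a b a) - trace(b^2 a b) = x*y*z^2 - x^2*z - y^2*z + z
trace(a^2 b^2 a) = trace(a) * trace(a b^2 a) - trace(a b^2) = x^2*y*z - x^3 - x*y^2 - y*z + 3*x
reduce: trace(b^2 a^2 b^2 a) = trace(b) * trace(a^2 b^2 a b) - trace(a^2 b^2 a) = x*y^2*z^2 - 2*x^2*y*z - y^3*z + x^3 + x*y^2 + 2*y*z - 3*x
reduce: trace(b a^2 b^2 a^-1 b) = trace(b^2 a^2 b^2) * trace(a) - trace(b^2 a^2 b^2 a) = x^2*y^3*z - x^3*y^2 - x*y^4 - x*y^2*z^2 + y^3*z + 3*x*y^2 - 2*y*z + x
trace(a b a^2 b) = trace(a) * trace(b a b a) - trace(b a b) = x*z^2 - y*z - x
so trace(b a b a^2 b^2) = trace(b) * trace(a b a^2 b^2) - trace(a b a^2 b) = x*y^2*z^2 - x^2*y*z - y^3*z - x*z^2 + 2*y*z + x
trace(a b a b a b) = trace(b a b a) * trace(b a) - trace(a b) = z^3 - 3*z
trace(b^2 a b a b a) = trace(b) * trace(a b a b a b) - trace(a b a b a) = y*z^3 - x*z^2 - 2*y*z + x
trace(b^2 a b a b) = trace(b) * trace(a b a b^2) - trace(a b a b) = y^2*z^2 - x*y*z - y^2 - z^2 + 2
trace(b a b a^2 b^2 a) = trace(a) * trace(b^2 a b a b a) - trace(b^2 a b a b) = x*y*z^3 - x^2*z^2 - y^2*z^2 - x*y*z + x^2 + y^2 + z^2 - 2
reduce: trace(b a^2 b^2 a^-1 b a) = trace(b a b a^2 b^2) * trace(a) - trace(b a b a^2 b^2 a) = x^2*y^2*z^2 - x^3*y*z - x*y^3*z - x*y*z^3 + y^2*z^2 + 3*x*y*z - y^2 - z^2 + 2
trace(b^2 a^-1 b a^-1 b a^2) = trace(b a^2 b^2 a^-1 b) * trace(a) - trace(b a^2 b^2 a^-1 b a) = x^3*y^3*z - x^4*y^2 - x^2*y^4 - 2*x^2*y^2*z^2 + x^3*y*z + 2*x*y^3*z + x*y*z^3 + 3*x^2*y^2 - y^2*z^2 - 5*x*y*z + x^2 + y^2 + z^2 - 2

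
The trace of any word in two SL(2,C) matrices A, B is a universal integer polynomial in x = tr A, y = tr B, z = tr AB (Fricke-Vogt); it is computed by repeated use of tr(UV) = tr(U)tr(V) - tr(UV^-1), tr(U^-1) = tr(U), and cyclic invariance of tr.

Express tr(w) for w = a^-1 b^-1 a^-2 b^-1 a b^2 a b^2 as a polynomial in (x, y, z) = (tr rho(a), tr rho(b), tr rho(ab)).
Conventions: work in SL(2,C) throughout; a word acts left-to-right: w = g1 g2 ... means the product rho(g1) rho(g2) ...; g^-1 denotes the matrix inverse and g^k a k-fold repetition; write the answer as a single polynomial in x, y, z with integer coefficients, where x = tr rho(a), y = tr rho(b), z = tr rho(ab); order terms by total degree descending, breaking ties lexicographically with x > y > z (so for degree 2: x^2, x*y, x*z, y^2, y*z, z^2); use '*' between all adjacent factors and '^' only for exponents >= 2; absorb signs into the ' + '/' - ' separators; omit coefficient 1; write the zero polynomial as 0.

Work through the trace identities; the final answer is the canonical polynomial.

-x^2*y^3*z^3 + 2*x^3*y^2*z^2 + 2*x*y^4*z^2 + x*y^2*z^4 - x^4*y*z - 3*x^2*y^3*z - x^2*y*z^3 - y^5*z - y^3*z^3 + x^3*y^2 + x*y^4 - 3*x*y^2*z^2 + 5*x^2*y*z + 4*y^3*z - x^3 - 4*x*y^2 - x*z^2 - y*z + 3*x

tr(b a b) = tr(b) * tr(a b) - tr(a) = y*z - x
tr(b^2 a b) = tr(b) * tr(b a b) - tr(b a) = y^2*z - x*y - z
tr(a b a b) = tr(b a) * tr(b a) - tr(1) = z^2 - 2
tr(a b a) = tr(a) * tr(b a) - tr(b) = x*z - y
tr(b^2 a b a) = tr(b) * tr(a b a b) - tr(a b a) = y*z^2 - x*z - y
tr(b^2 a b a^-1) = tr(b^2 a b) * tr(a) - tr(b^2 a b a) = x*y^2*z - x^2*y - y*z^2 + y
tr(a^2) = tr(a) * tr(a) - tr(1) = x^2 - 2
tr(a b^2 a) = tr(b) * tr(a^2 b) - tr(a^2) = x*y*z - x^2 - y^2 + 2
tr(b a b^2 a b) = tr(b) * tr(a b^2 a b) - tr(a b^2 a) = y^2*z^2 - 2*x*y*z + x^2 - 2
tr(a b a b a b) = tr(a b) * tr(a b a b) - tr(a^-1 b^-1) = z^3 - 3*z
tr(a b a b a) = tr(a) * tr(b a b a) - tr(b a b) = x*z^2 - y*z - x
tr(b a b^2 a b a) = tr(b) * tr(a b a b a b) - tr(a b a b a) = y*z^3 - x*z^2 - 2*y*z + x
tr(a^-1 b a b^2 a b) = tr(b a b^2 a b) * tr(a) - tr(b a b^2 a b a) = x*y^2*z^2 - 2*x^2*y*z - y*z^3 + x^3 + x*z^2 + 2*y*z - 3*x
tr(a b^2 a b a^-2 b) = tr(a^-1 b a b^2 a b) * tr(a) - tr(a^-1 b a b^2 a b a) = x^2*y^2*z^2 - 2*x^3*y*z - x*y*z^3 + x^4 + x^2*z^2 - y^2*z^2 + 4*x*y*z - 4*x^2 + 2
tr(a^-2 b^-1 a b^2 a b) = tr(a b^2 a b a^-2) * tr(b) - tr(a b^2 a b a^-2 b) = -x^2*y^2*z^2 + 2*x^3*y*z + x*y^3*z + x*y*z^3 - x^4 - x^2*y^2 - x^2*z^2 - 4*x*y*z + 4*x^2 + y^2 - 2
tr(b^2 a b^2) = tr(b) * tr(a b^3) - tr(a b^2) = y^3*z - x*y^2 - 2*y*z + x
tr(b^2 a b^2 a b) = tr(b) * tr(a b^2 a b^2) - tr(a b^2 a b) = y^3*z^2 - 2*x*y^2*z + x^2*y - y*z^2 + x*z - y
tr(a b a^2) = tr(a) * tr(a b a) - tr(a b) = x^2*z - x*y - z
tr(a b^2 a b a) = tr(b) * tr(a b a^2 b) - tr(a b a^2) = x*y*z^2 - x^2*z - y^2*z + z
tr(b^2 a b^2 a b a) = tr(b) * tr(a b^2 a b a b) - tr(a b^2 a b a) = y^2*z^3 - 2*x*y*z^2 + x^2*z - y^2*z + x*y - z
tr(a^-1 b^2 a b^2 a b) = tr(b^2 a b^2 a b) * tr(a) - tr(b^2 a b^2 a b a) = x*y^3*z^2 - 2*x^2*y^2*z - y^2*z^3 + x^3*y + x*y*z^2 + y^2*z - 2*x*y + z
tr(b^2 a b^2 a b^-1 a^-1) = tr(a^-1 b^2 a b^2 a) * tr(b) - tr(a^-1 b^2 a b^2 a b) = -x*y^3*z^2 + 2*x^2*y^2*z + y^4*z + y^2*z^3 - x^3*y - x*y^3 - x*y*z^2 - 3*y^2*z + 3*x*y - z
tr(a b^2 a^2 b) = tr(b) * tr(a^2 b a b) - tr(a^2 b a) = x*y*z^2 - x^2*z - y^2*z + z
tr(a^3) = tr(a) * tr(a^2) - tr(a) = x^3 - 3*x
tr(a b^2 a^2) = tr(b) * tr(a^3 b) - tr(a^3) = x^2*y*z - x^3 - x*y^2 - y*z + 3*x
tr(a b^2 a b^2 a) = tr(b) * tr(a b^2 a^2 b) - tr(a b^2 a^2) = x*y^2*z^2 - 2*x^2*y*z - y^3*z + x^3 + x*y^2 + 2*y*z - 3*x
tr(b a b^2 a b^2 a b) = tr(b) * tr(a b^2 a b^2 a b) - tr(a b^2 a b^2 a) = y^3*z^3 - 3*x*y^2*z^2 + 3*x^2*y*z - x^3 - 3*y*z + 3*x
tr(a b a b a b a b) = tr(b a b a) * tr(b a b a) - tr(1) = z^4 - 4*z^2 + 2
tr(a b a b a b a) = tr(a) * tr(b a b a b a) - tr(b a b a b) = x*z^3 - y*z^2 - 2*x*z + y
tr(a b a b a b^2 a b) = tr(b) * tr(a b a b a b a b) - tr(a b a b a b a) = y*z^4 - x*z^3 - 3*y*z^2 + 2*x*z + y
tr(b a b a b^2) = tr(b) * tr(a b a b^2) - tr(a b a b) = y^2*z^2 - x*y*z - y^2 - z^2 + 2
tr(a b a b a b^2 a) = tr(a) * tr(b a b a b^2 a) - tr(b a b a b^2) = x*y*z^3 - x^2*z^2 - y^2*z^2 - x*y*z + x^2 + y^2 + z^2 - 2
tr(b a b^2 a b^2 a b a) = tr(b) * tr(a b a b a b^2 a b) - tr(a b a b a b^2 a) = y^2*z^4 - 2*x*y*z^3 + x^2*z^2 - 2*y^2*z^2 + 3*x*y*z - x^2 - z^2 + 2
tr(a^-1 b a b^2 a b^2 a b) = tr(b a b^2 a b^2 a b) * tr(a) - tr(b a b^2 a b^2 a b a) = x*y^3*z^3 - 3*x^2*y^2*z^2 - y^2*z^4 + 3*x^3*y*z + 2*x*y*z^3 - x^4 - x^2*z^2 + 2*y^2*z^2 - 6*x*y*z + 4*x^2 + z^2 - 2
tr(b a b^2 a b^2 a b^-1 a^-1) = tr(a^-1 b a b^2 a b^2 a) * tr(b) - tr(a^-1 b a b^2 a b^2 a b) = -x*y^3*z^3 + 3*x^2*y^2*z^2 + y^4*z^2 + y^2*z^4 - 3*x^3*y*z - 2*x*y^3*z - 2*x*y*z^3 + x^4 + x^2*y^2 + x^2*z^2 - 3*y^2*z^2 + 7*x*y*z - 4*x^2 - y^2 - z^2 + 2
tr(a b^2 a b^2 a b^-1 a^-2 b) = tr(b a b^2 a b^2 a b^-1 a^-1) * tr(a) - tr(b a b^2 a b^2 a b^-1) = -x^2*y^3*z^3 + 3*x^3*y^2*z^2 + x*y^4*z^2 + x*y^2*z^4 - 3*x^4*y*z - 2*x^2*y^3*z - 2*x^2*y*z^3 + x^5 + x^3*y^2 + x^3*z^2 - 4*x*y^2*z^2 + 9*x^2*y*z + y^3*z - 5*x^3 - 2*x*y^2 - x*z^2 - 2*y*z + 5*x
tr(b^-1 a^-2 b^-1 a b^2 a b^2 a) = tr(a b^2 a b^2 a b^-1 a^-2) * tr(b) - tr(a b^2 a b^2 a b^-1 a^-2 b) = x^2*y^3*z^3 - 3*x^3*y^2*z^2 - 2*x*y^4*z^2 - x*y^2*z^4 + 3*x^4*y*z + 4*x^2*y^3*z + 2*x^2*y*z^3 + y^5*z + y^3*z^3 - x^5 - 2*x^3*y^2 - x^3*z^2 - x*y^4 + 3*x*y^2*z^2 - 9*x^2*y*z - 4*y^3*z + 5*x^3 + 5*x*y^2 + x*z^2 + y*z - 5*x
tr(a^-1 b^-1 a^-2 b^-1 a b^2 a b^2) = tr(b^-1 a^-2 b^-1 a b^2 a b^2) * tr(a) - tr(b^-1 a^-2 b^-1 a b^2 a b^2 a) = -x^2*y^3*z^3 + 2*x^3*y^2*z^2 + 2*x*y^4*z^2 + x*y^2*z^4 - x^4*y*z - 3*x^2*y^3*z - x^2*y*z^3 - y^5*z - y^3*z^3 + x^3*y^2 + x*y^4 - 3*x*y^2*z^2 + 5*x^2*y*z + 4*y^3*z - x^3 - 4*x*y^2 - x*z^2 - y*z + 3*x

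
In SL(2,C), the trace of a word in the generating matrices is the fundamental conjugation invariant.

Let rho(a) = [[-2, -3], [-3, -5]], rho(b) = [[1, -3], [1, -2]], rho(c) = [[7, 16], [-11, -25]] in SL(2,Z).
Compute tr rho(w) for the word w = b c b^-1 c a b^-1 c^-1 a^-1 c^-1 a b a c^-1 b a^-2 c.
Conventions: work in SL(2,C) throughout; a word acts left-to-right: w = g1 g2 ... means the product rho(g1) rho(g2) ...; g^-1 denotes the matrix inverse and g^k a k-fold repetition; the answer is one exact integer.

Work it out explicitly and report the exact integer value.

rho(b) = [[1, -3], [1, -2]]
... * rho(c) = [[7, 16], [-11, -25]]  ->  [[40, 91], [29, 66]]
... * rho(b^-1) = [[-2, 3], [-1, 1]]  ->  [[-171, 211], [-124, 153]]
... * rho(c) = [[7, 16], [-11, -25]]  ->  [[-3518, -8011], [-2551, -5809]]
... * rho(a) = [[-2, -3], [-3, -5]]  ->  [[31069, 50609], [22529, 36698]]
... * rho(b^-1) = [[-2, 3], [-1, 1]]  ->  [[-112747, 143816], [-81756, 104285]]
... * rho(c^-1) = [[-25, -16], [11, 7]]  ->  [[4400651, 2810664], [3191035, 2038091]]
... * rho(a^-1) = [[-5, 3], [3, -2]]  ->  [[-13571263, 7580625], [-9840902, 5496923]]
... * rho(c^-1) = [[-25, -16], [11, 7]]  ->  [[422668450, 270204583], [306488703, 195932893]]
... * rho(a) = [[-2, -3], [-3, -5]]  ->  [[-1655950649, -2619028265], [-1200776085, -1899130574]]
... * rho(b) = [[1, -3], [1, -2]]  ->  [[-4274978914, 10205908477], [-3099906659, 7400589403]]
... * rho(a) = [[-2, -3], [-3, -5]]  ->  [[-22067767603, -38204605643], [-16001954891, -27703227038]]
... * rho(c^-1) = [[-25, -16], [11, 7]]  ->  [[131443528002, 85652042147], [95313374857, 62108688990]]
... * rho(b) = [[1, -3], [1, -2]]  ->  [[217095570149, -565634668300], [157422063847, -410157502551]]
... * rho(a^-1) = [[-5, 3], [3, -2]]  ->  [[-2782381855645, 1782556047047], [-2017582826888, 1292581196643]]
... * rho(a^-1) = [[-5, 3], [3, -2]]  ->  [[19259577419366, -11912257661029], [13965657724369, -8637910873950]]
... * rho(c) = [[7, 16], [-11, -25]]  ->  [[265851876206881, 605959680235581], [192776623684033, 439398295438654]]
tr = 265851876206881 + 439398295438654 = 705250171645535

705250171645535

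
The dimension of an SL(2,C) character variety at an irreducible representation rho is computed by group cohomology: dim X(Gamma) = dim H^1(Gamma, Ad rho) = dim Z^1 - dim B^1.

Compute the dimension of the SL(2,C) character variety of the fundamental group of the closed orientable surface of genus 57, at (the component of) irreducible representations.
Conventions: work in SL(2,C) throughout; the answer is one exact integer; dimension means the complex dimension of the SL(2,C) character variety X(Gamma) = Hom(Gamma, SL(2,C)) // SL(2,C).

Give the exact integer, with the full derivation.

336

pi_1 of the closed genus-57 surface has 114 generators bound by the single product-of-commutators relator.
Before the relator condition, cocycle space has dim 3*114 = 342.
d_2 is surjective at irreducible rho (its cokernel H^2 is dual to H^0 = 0), so dim Z^1 = 342 - 3 = 339.
As always at irreducible rho, dim B^1 = 3.
dim H^1 = 339 - 3 = 336 = dim X.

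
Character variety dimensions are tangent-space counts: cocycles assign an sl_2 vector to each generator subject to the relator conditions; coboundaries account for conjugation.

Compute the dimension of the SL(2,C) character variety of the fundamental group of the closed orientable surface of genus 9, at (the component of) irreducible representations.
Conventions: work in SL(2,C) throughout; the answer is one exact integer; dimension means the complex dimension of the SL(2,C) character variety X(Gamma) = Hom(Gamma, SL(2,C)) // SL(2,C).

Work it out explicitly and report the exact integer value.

Gamma = pi_1(Sigma_9) = < a_1, b_1, ..., a_9, b_9 | prod [a_i, b_i] > has 2g = 18 generators and 1 relator.
A cocycle assigns one sl_2 vector per generator subject to the relator condition d_2(z) = 0: dim of the unconstrained space is 3*2g = 54.
d_2 is surjective at irreducible rho (its cokernel H^2 is dual to H^0 = 0), so dim Z^1 = 54 - 3 = 51.
As always at irreducible rho, dim B^1 = 3.
dim X = dim H^1 = 51 - 3 = 48.

48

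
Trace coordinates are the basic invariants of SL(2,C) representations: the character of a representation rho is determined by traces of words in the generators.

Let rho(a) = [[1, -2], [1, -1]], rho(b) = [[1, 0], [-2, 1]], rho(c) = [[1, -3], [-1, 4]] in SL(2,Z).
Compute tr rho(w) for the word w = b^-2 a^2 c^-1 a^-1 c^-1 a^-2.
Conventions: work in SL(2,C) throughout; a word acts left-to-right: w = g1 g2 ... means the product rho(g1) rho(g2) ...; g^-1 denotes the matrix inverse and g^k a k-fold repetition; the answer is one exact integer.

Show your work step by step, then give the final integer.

rho(b^-1) = [[1, 0], [2, 1]]
... * rho(b^-1) = [[1, 0], [2, 1]]  ->  [[1, 0], [4, 1]]
... * rho(a) = [[1, -2], [1, -1]]  ->  [[1, -2], [5, -9]]
... * rho(a) = [[1, -2], [1, -1]]  ->  [[-1, 0], [-4, -1]]
... * rho(c^-1) = [[4, 3], [1, 1]]  ->  [[-4, -3], [-17, -13]]
... * rho(a^-1) = [[-1, 2], [-1, 1]]  ->  [[7, -11], [30, -47]]
... * rho(c^-1) = [[4, 3], [1, 1]]  ->  [[17, 10], [73, 43]]
... * rho(a^-1) = [[-1, 2], [-1, 1]]  ->  [[-27, 44], [-116, 189]]
... * rho(a^-1) = [[-1, 2], [-1, 1]]  ->  [[-17, -10], [-73, -43]]
tr = -17 + -43 = -60

-60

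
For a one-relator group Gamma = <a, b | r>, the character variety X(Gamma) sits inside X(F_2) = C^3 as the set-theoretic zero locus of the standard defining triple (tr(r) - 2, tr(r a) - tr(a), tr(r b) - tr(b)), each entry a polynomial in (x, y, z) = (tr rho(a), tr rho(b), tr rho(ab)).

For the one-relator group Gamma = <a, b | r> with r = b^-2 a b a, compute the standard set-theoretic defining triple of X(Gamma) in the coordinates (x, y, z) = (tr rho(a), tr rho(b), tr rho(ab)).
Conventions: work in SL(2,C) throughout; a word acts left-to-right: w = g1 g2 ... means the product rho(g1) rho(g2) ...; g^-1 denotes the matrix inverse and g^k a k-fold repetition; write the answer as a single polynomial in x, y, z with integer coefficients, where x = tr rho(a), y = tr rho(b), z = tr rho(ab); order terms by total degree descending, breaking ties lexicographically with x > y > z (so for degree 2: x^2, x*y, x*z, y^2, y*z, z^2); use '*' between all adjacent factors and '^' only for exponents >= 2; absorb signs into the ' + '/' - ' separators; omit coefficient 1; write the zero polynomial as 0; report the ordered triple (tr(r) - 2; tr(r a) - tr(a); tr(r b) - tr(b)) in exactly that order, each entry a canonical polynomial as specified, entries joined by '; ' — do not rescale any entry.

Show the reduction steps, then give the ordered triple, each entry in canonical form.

x*y^2*z - y^3 - y*z^2 - x*z + 3*y - 2; x^2*y^2*z - x*y^3 - x*y*z^2 - x^2*z + 2*x*y - x + z; x*y*z - y^2 - z^2 - y + 2

trace(a b a) = trace(a) * trace(b a) - trace(b) = x*z - y
apply: trace(a b a b) = trace(a b) * trace(a b) - trace(1) = z^2 - 2
trace(a b a b^-1) = trace(a b a) * trace(b) - trace(a b a b) = x*y*z - y^2 - z^2 + 2
trace(b^-2 a b a) = trace(a b a b^-1) * trace(b) - trace(a b a) = x*y^2*z - y^3 - y*z^2 - x*z + 3*y
apply: trace(a b a^2) = trace(a) * trace(b a^2) - trace(b a) = x^2*z - x*y - z
trace(b a b) = trace(b) * trace(a b) - trace(a) = y*z - x
apply: trace(a b a^2 b) = trace(a) * trace(b a b a) - trace(b a b) = x*z^2 - y*z - x
trace(b^-1 a b a^2) = trace(a b a^2) * trace(b) - trace(a b a^2 b) = x^2*y*z - x*y^2 - x*z^2 + x
use: trace(b^-2 a b a^2) = trace(b^-1 a b a^2) * trace(b) - trace(b^-1 a b a^2 b) = x^2*y^2*z - x*y^3 - x*y*z^2 - x^2*z + 2*x*y + z
assemble the triple (trace(r) - 2; trace(r a) - x; trace(r b) - y)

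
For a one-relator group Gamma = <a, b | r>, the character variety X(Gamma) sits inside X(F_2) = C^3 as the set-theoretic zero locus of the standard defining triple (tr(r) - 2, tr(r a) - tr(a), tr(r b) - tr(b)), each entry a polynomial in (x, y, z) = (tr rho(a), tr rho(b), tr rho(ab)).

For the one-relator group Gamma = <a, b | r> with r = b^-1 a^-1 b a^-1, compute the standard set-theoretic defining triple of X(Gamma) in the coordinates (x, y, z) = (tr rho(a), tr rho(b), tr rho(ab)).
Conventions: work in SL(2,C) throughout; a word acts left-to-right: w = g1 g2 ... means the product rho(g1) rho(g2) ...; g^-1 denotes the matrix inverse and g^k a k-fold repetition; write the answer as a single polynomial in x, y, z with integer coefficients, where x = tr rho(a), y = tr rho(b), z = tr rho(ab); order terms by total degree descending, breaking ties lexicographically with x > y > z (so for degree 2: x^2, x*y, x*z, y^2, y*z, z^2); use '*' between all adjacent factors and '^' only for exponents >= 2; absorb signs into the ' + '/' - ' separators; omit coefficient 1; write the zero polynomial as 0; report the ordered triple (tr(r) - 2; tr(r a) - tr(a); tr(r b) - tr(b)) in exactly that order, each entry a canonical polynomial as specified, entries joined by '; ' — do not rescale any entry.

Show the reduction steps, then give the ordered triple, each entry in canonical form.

x*y*z - y^2 - z^2; 0; x^2*y - x*z - 2*y

tr(a^-1) = tr(a) = x
tr(b a b) = tr(b)*tr(a b) - tr(a) = y*z - x
tr(b a b a) = tr(b a)*tr(b a) - tr(1)   [split at repeated b] = z^2 - 2
so tr(a^-1 b a b) = tr(b a b)*tr(a) - tr(b a b a) = x*y*z - x^2 - z^2 + 2
tr(b^-1 a^-1 b a) = tr(a^-1 b a)*tr(b) - tr(a^-1 b a b) = -x*y*z + x^2 + y^2 + z^2 - 2
tr(b^-1 a^-1 b a^-1) = tr(b^-1 a^-1 b)*tr(a) - tr(b^-1 a^-1 b a) = x*y*z - y^2 - z^2 + 2
tr(a^-1 b) = tr(b)*tr(a) - tr(b a)  (eliminate a^-1) = x*y - z
tr(a^-1 b a^-1) = tr(a^-1 b)*tr(a) - tr(a^-1 b a)  (eliminate a^-1) = x^2*y - x*z - y
assemble the triple (tr(r) - 2; tr(r a) - x; tr(r b) - y)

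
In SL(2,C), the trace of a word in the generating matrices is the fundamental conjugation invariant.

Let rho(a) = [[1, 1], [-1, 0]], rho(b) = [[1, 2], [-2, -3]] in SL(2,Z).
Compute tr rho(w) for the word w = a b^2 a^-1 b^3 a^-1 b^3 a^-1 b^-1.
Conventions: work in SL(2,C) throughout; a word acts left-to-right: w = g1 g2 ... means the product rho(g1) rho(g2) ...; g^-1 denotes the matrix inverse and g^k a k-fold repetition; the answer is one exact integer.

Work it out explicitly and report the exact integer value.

-225

rho(a) = [[1, 1], [-1, 0]]
... * rho(b) = [[1, 2], [-2, -3]]  ->  [[-1, -1], [-1, -2]]
... * rho(b) = [[1, 2], [-2, -3]]  ->  [[1, 1], [3, 4]]
... * rho(a^-1) = [[0, -1], [1, 1]]  ->  [[1, 0], [4, 1]]
... * rho(b) = [[1, 2], [-2, -3]]  ->  [[1, 2], [2, 5]]
... * rho(b) = [[1, 2], [-2, -3]]  ->  [[-3, -4], [-8, -11]]
... * rho(b) = [[1, 2], [-2, -3]]  ->  [[5, 6], [14, 17]]
... * rho(a^-1) = [[0, -1], [1, 1]]  ->  [[6, 1], [17, 3]]
... * rho(b) = [[1, 2], [-2, -3]]  ->  [[4, 9], [11, 25]]
... * rho(b) = [[1, 2], [-2, -3]]  ->  [[-14, -19], [-39, -53]]
... * rho(b) = [[1, 2], [-2, -3]]  ->  [[24, 29], [67, 81]]
... * rho(a^-1) = [[0, -1], [1, 1]]  ->  [[29, 5], [81, 14]]
... * rho(b^-1) = [[-3, -2], [2, 1]]  ->  [[-77, -53], [-215, -148]]
tr = -77 + -148 = -225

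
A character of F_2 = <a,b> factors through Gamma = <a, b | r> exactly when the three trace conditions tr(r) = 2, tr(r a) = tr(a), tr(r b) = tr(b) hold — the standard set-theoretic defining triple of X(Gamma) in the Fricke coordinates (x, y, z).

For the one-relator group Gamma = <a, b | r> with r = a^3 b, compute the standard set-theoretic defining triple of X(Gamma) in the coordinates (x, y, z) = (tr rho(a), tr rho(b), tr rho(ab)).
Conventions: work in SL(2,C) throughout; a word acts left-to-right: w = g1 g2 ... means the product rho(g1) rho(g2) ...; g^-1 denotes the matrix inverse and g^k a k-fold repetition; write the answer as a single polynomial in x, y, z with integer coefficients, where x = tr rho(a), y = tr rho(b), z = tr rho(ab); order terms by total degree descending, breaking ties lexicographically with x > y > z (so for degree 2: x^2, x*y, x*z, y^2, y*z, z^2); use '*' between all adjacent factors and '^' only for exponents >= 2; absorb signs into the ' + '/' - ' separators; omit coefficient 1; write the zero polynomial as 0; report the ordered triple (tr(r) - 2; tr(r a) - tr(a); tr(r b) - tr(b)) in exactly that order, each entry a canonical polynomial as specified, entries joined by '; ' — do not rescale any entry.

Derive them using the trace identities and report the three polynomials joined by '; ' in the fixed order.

x^2*z - x*y - z - 2; x^3*z - x^2*y - 2*x*z - x + y; x^2*y*z - x^3 - x*y^2 - y*z + 3*x - y

use: tr(a b a) = tr(a)*tr(b a) - tr(b) = x*z - y
tr(a^3 b) = tr(a)*tr(a b a) - tr(a b) = x^2*z - x*y - z
tr(a^3 b a) = tr(a)*tr(b a^3) - tr(b a^2)   [square of a] = x^3*z - x^2*y - 2*x*z + y
use: tr(b^2 a) = tr(b)*tr(a b) - tr(a) = y*z - x
use: tr(b^2) = tr(b)*tr(b) - tr(1) = y^2 - 2
use: tr(a b^2 a) = tr(a)*tr(b^2 a) - tr(b^2) = x*y*z - x^2 - y^2 + 2
use: tr(a^3 b^2) = tr(a)*tr(a b^2 a) - tr(a b^2) = x^2*y*z - x^3 - x*y^2 - y*z + 3*x
assemble the triple (tr(r) - 2; tr(r a) - x; tr(r b) - y)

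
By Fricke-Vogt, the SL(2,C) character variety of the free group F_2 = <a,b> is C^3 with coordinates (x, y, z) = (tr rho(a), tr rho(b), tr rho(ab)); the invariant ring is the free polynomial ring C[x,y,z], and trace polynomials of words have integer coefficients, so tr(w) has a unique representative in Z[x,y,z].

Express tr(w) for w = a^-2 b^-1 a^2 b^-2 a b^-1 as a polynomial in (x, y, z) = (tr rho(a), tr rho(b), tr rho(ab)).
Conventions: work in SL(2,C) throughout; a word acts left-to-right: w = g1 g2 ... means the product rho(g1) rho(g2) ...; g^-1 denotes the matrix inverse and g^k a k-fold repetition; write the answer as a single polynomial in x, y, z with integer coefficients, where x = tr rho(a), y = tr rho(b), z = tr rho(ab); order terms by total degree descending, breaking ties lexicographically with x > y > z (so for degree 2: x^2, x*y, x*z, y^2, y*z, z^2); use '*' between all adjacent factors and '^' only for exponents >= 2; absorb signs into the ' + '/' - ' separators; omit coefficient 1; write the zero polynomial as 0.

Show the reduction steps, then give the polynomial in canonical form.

use: trace(a b^-1) = trace(a)*trace(b) - trace(a b)   [inverse elimination on b] = x*y - z
trace(b^-2 a) = trace(a b^-1)*trace(b) - trace(a)   [inverse elimination on b] = x*y^2 - y*z - x
trace(b^-2 a b^-1) = trace(b^-2 a)*trace(b) - trace(b^-2 a b)   [inverse elimination on b] = x*y^3 - y^2*z - 2*x*y + z
apply: trace(b^2 a) = trace(b)*trace(a b) - trace(a)   [square of b] = y*z - x
trace(b^2) = trace(b)*trace(b) - trace(1)   [square of b] = y^2 - 2
apply: trace(b a^2 b) = trace(a)*trace(b^2 a) - trace(b^2)   [square of a] = x*y*z - x^2 - y^2 + 2
apply: trace(b a b a) = trace(a b)*trace(a b) - trace(1)   [split at a repeated a] = z^2 - 2
trace(b a^2 b a) = trace(a)*trace(b a b a) - trace(b a b)   [square of a] = x*z^2 - y*z - x
use: trace(a^-1 b a^2 b) = trace(b a^2 b)*trace(a) - trace(b a^2 b a)   [inverse elimination on a] = x^2*y*z - x^3 - x*y^2 - x*z^2 + y*z + 3*x
trace(b^-1 a^-1 b a^2) = trace(a^-1 b a^2)*trace(b) - trace(a^-1 b a^2 b)   [inverse elimination on b] = -x^2*y*z + x^3 + x*y^2 + x*z^2 - 3*x
trace(a^-1 b a^2 b^-2) = trace(b^-1 a^-1 b a^2)*trace(b) - trace(b^-1 a^-1 b a^2 b)   [inverse elimination on b] = -x^2*y^2*z + x^3*y + x*y^3 + x*y*z^2 - 3*x*y - z
apply: trace(b a^2) = trace(a)*trace(b a) - trace(b)   [square of a] = x*z - y
trace(a^3 b) = trace(a)*trace(b a^2) - trace(b a)   [square of a] = x^2*z - x*y - z
trace(a^2) = trace(a)*trace(a) - trace(1)   [square of a] = x^2 - 2
trace(a^3) = trace(a)*trace(a^2) - trace(a)   [square of a] = x^3 - 3*x
trace(a b^2 a^2) = trace(b)*trace(a^3 b) - trace(a^3)   [square of b] = x^2*y*z - x^3 - x*y^2 - y*z + 3*x
trace(a b^2 a^2 b) = trace(b)*trace(a^2 b a b) - trace(a^2 b a)   [square of b] = x*y*z^2 - x^2*z - y^2*z + z
apply: trace(b a^2 b^-1 a b) = trace(a b^2 a^2)*trace(b) - trace(a b^2 a^2 b)   [inverse elimination on b] = x^2*y^2*z - x^3*y - x*y^3 - x*y*z^2 + x^2*z + 3*x*y - z
use: trace(a b a b a^2) = trace(a)*trace(b a b a^2) - trace(b a b a)   [square of a] = x^2*z^2 - x*y*z - x^2 - z^2 + 2
use: trace(b a b a b a) = trace(a b a b)*trace(a b) - trace(b a)   [split at a repeated a] = z^3 - 3*z
use: trace(b a b a b) = trace(b)*trace(a b a b) - trace(a b a)   [square of b] = y*z^2 - x*z - y
apply: trace(a b a b a^2 b) = trace(a)*trace(b a b a b a) - trace(b a b a b)   [square of a] = x*z^3 - y*z^2 - 2*x*z + y
apply: trace(b a^2 b^-1 a b a) = trace(a b a b a^2)*trace(b) - trace(a b a b a^2 b)   [inverse elimination on b] = x^2*y*z^2 - x*y^2*z - x*z^3 - x^2*y + 2*x*z + y
trace(a^-1 b a^2 b^-1 a b) = trace(b a^2 b^-1 a b)*trace(a) - trace(b a^2 b^-1 a b a)   [inverse elimination on a] = x^3*y^2*z - x^4*y - x^2*y^3 - 2*x^2*y*z^2 + x^3*z + x*y^2*z + x*z^3 + 4*x^2*y - 3*x*z - y
trace(a b a^-2 b a^2 b^-1) = trace(a^-1 b a^2 b^-1 a b)*trace(a) - trace(a^-1 b a^2 b^-1 a b a)   [inverse elimination on a] = x^4*y^2*z - x^5*y - x^3*y^3 - 2*x^3*y*z^2 + x^4*z + x^2*z^3 + 5*x^3*y + x*y^3 + x*y*z^2 - 4*x^2*z - 4*x*y + z
apply: trace(b a^3 b a^-1) = trace(b a^3 b)*trace(a) - trace(b a^3 b a)   [inverse elimination on a] = x^3*y*z - x^4 - x^2*y^2 - x^2*z^2 + 4*x^2 + z^2 - 2
trace(a b a^-2 b a^2) = trace(b a^3 b a^-1)*trace(a) - trace(b a^3 b)   [inverse elimination on a] = x^4*y*z - x^5 - x^3*y^2 - x^3*z^2 - x^2*y*z + 5*x^3 + x*y^2 + x*z^2 + y*z - 5*x
use: trace(a^-2 b a^2 b^-2 a b) = trace(a b a^-2 b a^2 b^-1)*trace(b) - trace(a b a^-2 b a^2)   [inverse elimination on b] = x^4*y^3*z - x^5*y^2 - x^3*y^4 - 2*x^3*y^2*z^2 + x^2*y*z^3 + x^5 + 6*x^3*y^2 + x^3*z^2 + x*y^4 + x*y^2*z^2 - 3*x^2*y*z - 5*x^3 - 5*x*y^2 - x*z^2 + 5*x
apply: trace(a^2 b^-2 a b^-1 a^-2 b) = trace(a^-2 b a^2 b^-2 a)*trace(b) - trace(a^-2 b a^2 b^-2 a b)   [inverse elimination on b] = -x^4*y^3*z + x^5*y^2 + x^3*y^4 + 2*x^3*y^2*z^2 - x^2*y^3*z - x^2*y*z^3 - x^5 - 5*x^3*y^2 - x^3*z^2 + 3*x^2*y*z + 5*x^3 + 2*x*y^2 + x*z^2 - y*z - 5*x
use: trace(a^-2 b^-1 a^2 b^-2 a b^-1) = trace(a^2 b^-2 a b^-1 a^-2)*trace(b) - trace(a^2 b^-2 a b^-1 a^-2 b)   [inverse elimination on b] = x^4*y^3*z - x^5*y^2 - x^3*y^4 - 2*x^3*y^2*z^2 + x^2*y^3*z + x^2*y*z^3 + x^5 + 5*x^3*y^2 + x^3*z^2 + x*y^4 - 3*x^2*y*z - y^3*z - 5*x^3 - 4*x*y^2 - x*z^2 + 2*y*z + 5*x

x^4*y^3*z - x^5*y^2 - x^3*y^4 - 2*x^3*y^2*z^2 + x^2*y^3*z + x^2*y*z^3 + x^5 + 5*x^3*y^2 + x^3*z^2 + x*y^4 - 3*x^2*y*z - y^3*z - 5*x^3 - 4*x*y^2 - x*z^2 + 2*y*z + 5*x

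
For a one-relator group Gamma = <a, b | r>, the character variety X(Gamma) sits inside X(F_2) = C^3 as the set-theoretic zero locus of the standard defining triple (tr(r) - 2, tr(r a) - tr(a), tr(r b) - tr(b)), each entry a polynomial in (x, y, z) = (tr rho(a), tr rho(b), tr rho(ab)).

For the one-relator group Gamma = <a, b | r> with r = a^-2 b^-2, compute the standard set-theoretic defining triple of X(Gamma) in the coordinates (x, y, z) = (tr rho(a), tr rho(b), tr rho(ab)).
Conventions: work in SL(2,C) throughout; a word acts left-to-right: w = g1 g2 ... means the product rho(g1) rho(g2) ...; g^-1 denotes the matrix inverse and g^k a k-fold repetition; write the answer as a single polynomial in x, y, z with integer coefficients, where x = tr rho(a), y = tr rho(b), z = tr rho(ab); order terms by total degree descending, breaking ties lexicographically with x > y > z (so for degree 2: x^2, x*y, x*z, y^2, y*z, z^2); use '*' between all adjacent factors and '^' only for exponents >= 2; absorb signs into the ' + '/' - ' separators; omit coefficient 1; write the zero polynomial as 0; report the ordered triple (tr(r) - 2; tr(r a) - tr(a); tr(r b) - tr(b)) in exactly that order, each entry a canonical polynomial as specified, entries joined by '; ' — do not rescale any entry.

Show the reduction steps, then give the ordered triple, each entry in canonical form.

x*y*z - x^2 - y^2; y*z - 2*x; x*z - 2*y

trace(b^-1) = trace(b) = y
next, trace(b^-1 a) = trace(a)*trace(b) - trace(a b)  (eliminate b^-1) = x*y - z
and trace(a^-1 b^-1) = trace(b^-1)*trace(a) - trace(b^-1 a)  (eliminate a^-1) = z
and trace(b^-2 a^-1) = trace(a^-1 b^-1)*trace(b) - trace(a^-1)  (eliminate b^-1) = y*z - x
trace(b^-2) = trace(b^-1)*trace(b) - trace(1)  (eliminate b^-1) = y^2 - 2
next, trace(a^-2 b^-2) = trace(b^-2 a^-1)*trace(a) - trace(b^-2)  (eliminate a^-1) = x*y*z - x^2 - y^2 + 2
trace(a^-2) = trace(a^-1)*trace(a) - trace(1)   [inverse elimination on a] = x^2 - 2
trace(a^-2 b) = trace(b a^-1)*trace(a) - trace(b)   [inverse elimination on a] = x^2*y - x*z - y
trace(a^-2 b^-1) = trace(a^-2)*trace(b) - trace(a^-2 b)   [inverse elimination on b] = x*z - y
assemble the triple (trace(r) - 2; trace(r a) - x; trace(r b) - y)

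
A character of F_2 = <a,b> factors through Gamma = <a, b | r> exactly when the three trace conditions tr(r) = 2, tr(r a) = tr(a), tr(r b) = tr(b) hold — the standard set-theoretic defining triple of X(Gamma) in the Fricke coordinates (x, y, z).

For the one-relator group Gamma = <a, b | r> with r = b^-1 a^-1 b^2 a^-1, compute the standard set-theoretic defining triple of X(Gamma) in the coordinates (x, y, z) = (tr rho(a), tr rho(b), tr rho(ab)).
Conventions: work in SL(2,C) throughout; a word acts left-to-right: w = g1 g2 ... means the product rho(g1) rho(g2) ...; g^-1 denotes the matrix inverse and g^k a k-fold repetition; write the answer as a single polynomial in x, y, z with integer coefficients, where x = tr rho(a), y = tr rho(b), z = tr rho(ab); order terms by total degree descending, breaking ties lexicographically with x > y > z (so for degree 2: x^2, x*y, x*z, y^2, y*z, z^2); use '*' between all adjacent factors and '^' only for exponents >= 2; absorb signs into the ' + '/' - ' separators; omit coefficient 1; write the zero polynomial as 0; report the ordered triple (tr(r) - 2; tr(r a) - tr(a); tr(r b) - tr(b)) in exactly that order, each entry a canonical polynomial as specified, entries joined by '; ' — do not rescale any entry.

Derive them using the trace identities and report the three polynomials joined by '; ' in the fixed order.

x*y^2*z - y^3 - y*z^2 - x*z + 3*y - 2; x*y - x - z; x^2*y^2 - x*y*z - x^2 - y^2 - y + 2

trace(b^2) = trace(b)*trace(b) - trace(1) = y^2 - 2
trace(b^2 a) = trace(b)*trace(a b) - trace(a) = y*z - x
apply: trace(a^-1 b^2) = trace(b^2)*trace(a) - trace(b^2 a) = x*y^2 - y*z - x
apply: trace(a^-1 b^2 a^-1) = trace(a^-1 b^2)*trace(a) - trace(a^-1 b^2 a) = x^2*y^2 - x*y*z - x^2 - y^2 + 2
trace(b^3) = trace(b)*trace(b^2) - trace(b) = y^3 - 3*y
apply: trace(b^3 a) = trace(b)*trace(b a b) - trace(b a) = y^2*z - x*y - z
trace(b a^-1 b^2) = trace(b^3)*trace(a) - trace(b^3 a) = x*y^3 - y^2*z - 2*x*y + z
trace(a b a b) = trace(a b)*trace(a b) - trace(1) = z^2 - 2
trace(a b a) = trace(a)*trace(b a) - trace(b) = x*z - y
trace(b^2 a b a) = trace(b)*trace(a b a b) - trace(a b a) = y*z^2 - x*z - y
trace(b a^-1 b^2 a) = trace(b^2 a b)*trace(a) - trace(b^2 a b a) = x*y^2*z - x^2*y - y*z^2 + y
use: trace(a^-1 b^2 a^-1 b) = trace(b a^-1 b^2)*trace(a) - trace(b a^-1 b^2 a) = x^2*y^3 - 2*x*y^2*z - x^2*y + y*z^2 + x*z - y
use: trace(b^-1 a^-1 b^2 a^-1) = trace(a^-1 b^2 a^-1)*trace(b) - trace(a^-1 b^2 a^-1 b) = x*y^2*z - y^3 - y*z^2 - x*z + 3*y
use: trace(a^-1 b) = trace(b)*trace(a) - trace(b a)  (eliminate a^-1) = x*y - z
assemble the triple (trace(r) - 2; trace(r a) - x; trace(r b) - y)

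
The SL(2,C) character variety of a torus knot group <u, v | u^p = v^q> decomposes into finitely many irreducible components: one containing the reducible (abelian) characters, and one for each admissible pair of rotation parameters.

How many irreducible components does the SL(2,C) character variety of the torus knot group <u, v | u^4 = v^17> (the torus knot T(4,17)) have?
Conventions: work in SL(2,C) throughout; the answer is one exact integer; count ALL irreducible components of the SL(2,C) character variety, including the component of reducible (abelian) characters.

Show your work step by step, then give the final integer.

25

Gamma = < u, v | u^4 = v^17 > (torus knot T(4,17)); the central element u^4 = v^17 acts as +I or -I in any irreducible SL(2,C) representation.
On an irreducible component, tr(u) is locked at 2*cos(pi*alpha/4) for some alpha in 1..3, and tr(v) at 2*cos(pi*beta/17) for some beta in 1..16.
u^4 = (-1)^alpha I and v^17 = (-1)^beta I must agree, so alpha and beta have equal parity.
count pairs: odd alpha (2 choices) x odd beta (8), plus even alpha (1) x even beta (8): 2*8 + 1*8 = 24.
That is 24 components of irreducible characters, and with the reducible (abelian) component the total is 25.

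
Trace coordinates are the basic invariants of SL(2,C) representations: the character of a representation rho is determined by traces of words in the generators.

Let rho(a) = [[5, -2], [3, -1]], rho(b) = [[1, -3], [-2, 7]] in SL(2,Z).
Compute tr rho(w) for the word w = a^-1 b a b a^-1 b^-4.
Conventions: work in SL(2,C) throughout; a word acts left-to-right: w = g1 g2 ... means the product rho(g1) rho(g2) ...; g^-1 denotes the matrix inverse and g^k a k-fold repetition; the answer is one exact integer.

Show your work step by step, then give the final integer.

1299616

rho(a^-1) = [[-1, 2], [-3, 5]]
... * rho(b) = [[1, -3], [-2, 7]]  ->  [[-5, 17], [-13, 44]]
... * rho(a) = [[5, -2], [3, -1]]  ->  [[26, -7], [67, -18]]
... * rho(b) = [[1, -3], [-2, 7]]  ->  [[40, -127], [103, -327]]
... * rho(a^-1) = [[-1, 2], [-3, 5]]  ->  [[341, -555], [878, -1429]]
... * rho(b^-1) = [[7, 3], [2, 1]]  ->  [[1277, 468], [3288, 1205]]
... * rho(b^-1) = [[7, 3], [2, 1]]  ->  [[9875, 4299], [25426, 11069]]
... * rho(b^-1) = [[7, 3], [2, 1]]  ->  [[77723, 33924], [200120, 87347]]
... * rho(b^-1) = [[7, 3], [2, 1]]  ->  [[611909, 267093], [1575534, 687707]]
tr = 611909 + 687707 = 1299616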